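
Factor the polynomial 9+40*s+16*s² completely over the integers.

Need a pair with product 16·9 = 144 and sum 40: that's 36 and 4.
Split the middle term: 16*s²+36*s + 4*s+9 = 4*s*(4*s+9) + (4*s+9).

(4*s+1)*(4*s+9)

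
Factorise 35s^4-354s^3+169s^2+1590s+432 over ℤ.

(5s+8)(7s+2)(s-3)(s-9)

Trying the rational-root candidates, s = 9 is a root, giving the factor (s-9) and quotient 35s^3-39s^2-182s-48.
Continuing, s = -2/7 is a root, so (7s+2) is a factor; dividing leaves 5s^2-7s-24.
The remaining quadratic factors as (5s+8)(s-3).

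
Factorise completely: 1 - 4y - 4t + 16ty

(4t - 1)(4y - 1)

Group as (16ty - 4t) + (-4y + 1) = 4t(4y - 1) - (4y - 1).
Both groups share the factor (4y - 1).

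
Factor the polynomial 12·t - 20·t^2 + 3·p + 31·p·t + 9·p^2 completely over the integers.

Group: 9·p·(p + 4·t) + (-5·t + 3)·(p + 4·t); both groups contain (p + 4·t).

(9·p - 5·t + 3)·(p + 4·t)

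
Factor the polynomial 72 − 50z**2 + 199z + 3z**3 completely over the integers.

(3z + 1)(z − 8)(z − 9)

By the rational root theorem, z = 8 is a root, giving the factor (z − 8) and quotient 3z**2 − 26z − 9.
The remaining quadratic factors as (z − 9)(3z + 1).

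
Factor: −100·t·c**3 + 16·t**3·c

4·c·t·(2·t − 5·c)·(2·t + 5·c)

Every term has a factor of 4·t·c. Then 4·t**2 − 25·c**2 = (2·t)² − (5·c)².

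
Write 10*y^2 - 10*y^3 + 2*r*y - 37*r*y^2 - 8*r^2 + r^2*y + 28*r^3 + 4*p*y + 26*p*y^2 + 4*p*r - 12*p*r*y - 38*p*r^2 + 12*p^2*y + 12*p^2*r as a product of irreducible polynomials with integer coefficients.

(2*p - 4*r + 5*y)*(6*p - 7*r - 2*y + 2)*(r + y)

Group: 6*p*(2*p*r + 2*p*y - 4*r^2 + r*y + 5*y^2) + (-7*r - 2*y + 2)*(2*p*r + 2*p*y - 4*r^2 + r*y + 5*y^2); both groups contain (2*p*r + 2*p*y - 4*r^2 + r*y + 5*y^2), so (6*p - 7*r - 2*y + 2) is a factor with cofactor 2*p*r + 2*p*y - 4*r^2 + r*y + 5*y^2.
The cofactor groups again: 2*p*r + 2*p*y - 4*r^2 + r*y + 5*y^2 = r*(2*p - 4*r + 5*y) + y*(2*p - 4*r + 5*y); both groups contain (2*p - 4*r + 5*y), giving (r + y)*(2*p - 4*r + 5*y).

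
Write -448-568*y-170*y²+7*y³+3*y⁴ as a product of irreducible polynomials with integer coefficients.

By the rational root theorem, y = 8 is a root, so (y-8) divides it; the quotient is 3*y³+31*y²+78*y+56.
Next, y = -2 is a root, giving the factor (y+2) and quotient 3*y²+25*y+28.
The remaining quadratic factors as (y+7)(3*y+4).

(3*y+4)*(y+2)*(y+7)*(y-8)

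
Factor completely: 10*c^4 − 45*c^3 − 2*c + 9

(2*c − 9)*(5*c^3 − 1)

Group as (10*c^4 − 2*c) + (−45*c^3 + 9) = 2*c*(5*c^3 − 1) − 9*(5*c^3 − 1).
Both groups share the factor (5*c^3 − 1).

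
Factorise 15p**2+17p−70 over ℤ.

Need a pair with product 15·(−70) = −1050 and sum 17: that's −25 and 42.
Split the middle term: 15p**2−25p + 42p−70 = 5p(3p−5) + 14(3p−5).

(3p−5)(5p+14)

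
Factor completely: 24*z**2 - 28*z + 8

4*(2*z - 1)*(3*z - 2)

Pull out the common factor 4, then factor the remaining trinomial.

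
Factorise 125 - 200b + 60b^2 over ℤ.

Pull out the common factor 5, then factor the remaining trinomial.

5(2b - 5)(6b - 5)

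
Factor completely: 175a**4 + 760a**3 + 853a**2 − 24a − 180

Among the possible rational roots, a = −2 is a root, so (a + 2) divides it; the quotient is 175a**3 + 410a**2 + 33a − 90.
Continuing, a = −3/5 is a root, so (5a + 3) divides it; the quotient is 35a**2 + 61a − 30.
The remaining quadratic factors as (7a + 15)(5a − 2).

(5a + 3)(5a − 2)(7a + 15)(a + 2)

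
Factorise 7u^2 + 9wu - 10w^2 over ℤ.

Group: -5w(2w + u) + 7u(2w + u); both groups contain (2w + u).

-(5w - 7u)(2w + u)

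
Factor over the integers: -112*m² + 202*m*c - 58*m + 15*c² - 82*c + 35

Group: -14*m*(8*m - 15*c + 7) + (-c + 5)*(8*m - 15*c + 7); both groups contain (8*m - 15*c + 7).

-(8*m - 15*c + 7)*(14*m + c - 5)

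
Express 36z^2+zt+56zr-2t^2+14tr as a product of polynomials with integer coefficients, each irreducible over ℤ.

Group: 4z(9z-2t+14r) + t(9z-2t+14r); both groups contain (9z-2t+14r).

(9z-2t+14r)(4z+t)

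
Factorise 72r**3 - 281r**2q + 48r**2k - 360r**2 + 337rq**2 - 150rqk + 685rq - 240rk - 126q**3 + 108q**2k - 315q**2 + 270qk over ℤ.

Group: 9r(8r**2 - 25rq - 40r + 18q**2 + 45q) + (-7q + 6k)(8r**2 - 25rq - 40r + 18q**2 + 45q); both groups contain (8r**2 - 25rq - 40r + 18q**2 + 45q), so (9r - 7q + 6k) is a factor with cofactor 8r**2 - 25rq - 40r + 18q**2 + 45q.
The cofactor groups again: 8r**2 - 25rq - 40r + 18q**2 + 45q = r(8r - 9q) + (-2q - 5)(8r - 9q); both groups contain (8r - 9q), giving (r - 2q - 5)(8r - 9q).

(r - 2q - 5)(8r - 9q)(9r - 7q + 6k)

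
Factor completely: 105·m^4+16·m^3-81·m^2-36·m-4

Trying the rational-root candidates, m = -2/7 is a root, so (7·m+2) divides it; the quotient is 15·m^3-2·m^2-11·m-2.
Continuing, m = -2/3 is a root, so (3·m+2) divides it; the quotient is 5·m^2-4·m-1.
The remaining quadratic factors as (5·m+1)(m-1).

(3·m+2)·(5·m+1)·(7·m+2)·(m-1)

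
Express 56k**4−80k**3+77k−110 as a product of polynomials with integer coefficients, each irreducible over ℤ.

Group as (56k**4+77k) + (−80k**3−110) = 7k(8k**3+11) − 10(8k**3+11).
Both groups share the factor (8k**3+11).

(7k−10)(8k**3+11)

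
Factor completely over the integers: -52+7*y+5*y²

(5*y-13)*(y+4)

Need a pair with product 5·(-52) = -260 and sum 7: that's -13 and 20.
Split the middle term: 5*y²-13*y + 20*y-52 = y*(5*y-13) + 4*(5*y-13).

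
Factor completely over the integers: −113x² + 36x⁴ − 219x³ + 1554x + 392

Testing divisors of the constant over divisors of the leading coefficient, x = 14/3 is a root, so (3x − 14) divides it; the quotient is 12x³ − 17x² − 117x − 28.
Next, x = 4 is a root, so (x − 4) divides it; the quotient is 12x² + 31x + 7.
The remaining quadratic factors as (4x + 1)(3x + 7).

(3x + 7)(3x − 14)(4x + 1)(x − 4)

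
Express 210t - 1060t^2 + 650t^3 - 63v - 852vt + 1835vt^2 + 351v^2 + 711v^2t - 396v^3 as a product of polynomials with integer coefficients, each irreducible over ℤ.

-(3v - 10t)(12v + 13t - 3)(11v + 5t - 7)

Group: 3v(-132v^2 - 203vt + 117v - 65t^2 + 106t - 21) - 10t(-132v^2 - 203vt + 117v - 65t^2 + 106t - 21); both groups contain (-132v^2 - 203vt + 117v - 65t^2 + 106t - 21), so (3v - 10t) is a factor with cofactor -132v^2 - 203vt + 117v - 65t^2 + 106t - 21.
The cofactor groups again: -132v^2 - 203vt + 117v - 65t^2 + 106t - 21 = -12v(11v + 5t - 7) + (-13t + 3)(11v + 5t - 7); both groups contain (11v + 5t - 7), giving -(12v + 13t - 3)(11v + 5t - 7).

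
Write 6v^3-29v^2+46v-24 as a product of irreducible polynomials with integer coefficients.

By the rational root theorem, v = 2 is a root, giving the factor (v-2) and quotient 6v^2-17v+12.
The remaining quadratic factors as (3v-4)(2v-3).

(2v-3)(3v-4)(v-2)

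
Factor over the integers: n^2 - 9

Two integers with product -9 and sum 0 are 3 and -3.

(n + 3)(n - 3)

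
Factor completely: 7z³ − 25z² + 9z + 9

Testing divisors of the constant over divisors of the leading coefficient, z = −3/7 is a root, giving the factor (7z + 3) and quotient z² − 4z + 3.
The remaining quadratic factors as (z − 1)(z − 3).

(7z + 3)(z − 1)(z − 3)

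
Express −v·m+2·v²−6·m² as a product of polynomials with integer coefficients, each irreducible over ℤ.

(v−2·m)·(2·v+3·m)

Group: v·(2·v+3·m) − 2·m·(2·v+3·m); both groups contain (2·v+3·m).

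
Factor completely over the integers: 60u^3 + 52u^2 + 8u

4u(3u + 2)(5u + 1)

Pull out the common factor 4u, then factor the remaining trinomial.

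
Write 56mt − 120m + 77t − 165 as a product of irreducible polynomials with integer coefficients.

Group as (56mt − 120m) + (77t − 165) = 8m(7t − 15) + 11(7t − 15).
Both groups share the factor (7t − 15).

(7t − 15)(8m + 11)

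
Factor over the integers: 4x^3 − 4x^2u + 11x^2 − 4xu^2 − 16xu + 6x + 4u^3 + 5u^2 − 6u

(4x − 4u + 3)(x − u)(x + u + 2)

Group: 4x(x^2 + 2x − u^2 − 2u) + (−4u + 3)(x^2 + 2x − u^2 − 2u); both groups contain (x^2 + 2x − u^2 − 2u), so (4x − 4u + 3) is a factor with cofactor x^2 + 2x − u^2 − 2u.
The cofactor groups again: x^2 + 2x − u^2 − 2u = x(x + u + 2) − u(x + u + 2); both groups contain (x + u + 2), giving (x − u)(x + u + 2).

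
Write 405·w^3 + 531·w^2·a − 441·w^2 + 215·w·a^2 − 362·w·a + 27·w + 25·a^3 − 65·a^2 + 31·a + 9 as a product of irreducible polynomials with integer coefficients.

(9·w + 5·a + 1)·(9·w + 5·a − 9)·(5·w + a − 1)

Group: 9·w·(45·w^2 + 34·w·a − 4·w + 5·a^2 − 4·a − 1) + (5·a − 9)·(45·w^2 + 34·w·a − 4·w + 5·a^2 − 4·a − 1); both groups contain (45·w^2 + 34·w·a − 4·w + 5·a^2 − 4·a − 1), so (9·w + 5·a − 9) is a factor with cofactor 45·w^2 + 34·w·a − 4·w + 5·a^2 − 4·a − 1.
The cofactor groups again: 45·w^2 + 34·w·a − 4·w + 5·a^2 − 4·a − 1 = 9·w·(5·w + a − 1) + (5·a + 1)·(5·w + a − 1); both groups contain (5·w + a − 1), giving (9·w + 5·a + 1)·(5·w + a − 1).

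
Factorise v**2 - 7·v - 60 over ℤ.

(v + 5)·(v - 12)

Two integers with product -60 and sum -7 are -12 and 5.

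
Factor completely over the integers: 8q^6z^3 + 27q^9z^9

Factor out q^6z^3 first: what remains is 27q^3z^6 + 8.
Recognize a sum of cubes with the parts 2 and 3qz^2.

q^6z^3(3qz^2 + 2)(9q^2z^4 - 6qz^2 + 4)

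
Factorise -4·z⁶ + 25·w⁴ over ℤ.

Recognize a difference of squares with the parts 5·w² and 2·z³.

-(2·z³ - 5·w²)·(2·z³ + 5·w²)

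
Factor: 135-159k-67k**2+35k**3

Among the possible rational roots, k = -9/5 is a root, so (5k+9) is a factor; dividing leaves 7k**2-26k+15.
The remaining quadratic factors as (k-3)(7k-5).

(5k+9)(7k-5)(k-3)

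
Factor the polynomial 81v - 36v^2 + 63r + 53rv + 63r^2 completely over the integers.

(7r + 9v)(9r - 4v + 9)

Group: 9r(7r + 9v) + (-4v + 9)(7r + 9v); both groups contain (7r + 9v).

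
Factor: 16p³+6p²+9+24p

Group as (16p³+24p) + (6p²+9) = 8p(2p²+3) + 3(2p²+3).
Both groups share the factor (2p²+3).

(8p+3)(2p²+3)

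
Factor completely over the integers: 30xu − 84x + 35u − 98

(5u − 14)(6x + 7)

Group as (30xu − 84x) + (35u − 98) = 6x(5u − 14) + 7(5u − 14).
Both groups share the factor (5u − 14).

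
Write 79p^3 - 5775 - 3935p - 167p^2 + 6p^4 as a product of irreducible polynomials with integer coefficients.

Among the possible rational roots, p = -11 is a root, so (p + 11) is a factor; dividing leaves 6p^3 + 13p^2 - 310p - 525.
Then p = -15/2 is a root, so (2p + 15) is a factor; dividing leaves 3p^2 - 16p - 35.
The remaining quadratic factors as (p - 7)(3p + 5).

(2p + 15)(3p + 5)(p + 11)(p - 7)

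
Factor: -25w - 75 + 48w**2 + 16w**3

(4w + 5)(4w - 5)(w + 3)

By the rational root theorem, w = -5/4 is a root, so (4w + 5) divides it; the quotient is 4w**2 + 7w - 15.
The remaining quadratic factors as (w + 3)(4w - 5).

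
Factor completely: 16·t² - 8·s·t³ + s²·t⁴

Pull out the common factor t², leaving s²·t² - 8·s·t + 16.
Recognize a perfect-square trinomial with the parts 4 and s·t.

t²·(s·t - 4)²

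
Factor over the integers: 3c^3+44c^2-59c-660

Trying the rational-root candidates, c = -15 is a root, so (c+15) divides it; the quotient is 3c^2-c-44.
The remaining quadratic factors as (c-4)(3c+11).

(3c+11)(c+15)(c-4)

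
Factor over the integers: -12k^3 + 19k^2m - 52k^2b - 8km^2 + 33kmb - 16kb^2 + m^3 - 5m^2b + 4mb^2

Group: 3k(-4k^2 + 5km - 16kb - m^2 + 4mb) + (-m + b)(-4k^2 + 5km - 16kb - m^2 + 4mb); both groups contain (-4k^2 + 5km - 16kb - m^2 + 4mb), so (3k - m + b) is a factor with cofactor -4k^2 + 5km - 16kb - m^2 + 4mb.
The cofactor groups again: -4k^2 + 5km - 16kb - m^2 + 4mb = -k(4k - m) + (m - 4b)(4k - m); both groups contain (4k - m), giving -(k - m + 4b)(4k - m).

-(k - m + 4b)(4k - m)(3k - m + b)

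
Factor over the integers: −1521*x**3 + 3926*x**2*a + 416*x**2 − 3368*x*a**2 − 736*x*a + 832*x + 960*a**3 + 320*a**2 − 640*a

Group: 9*x*(−169*x**2 + 286*x*a − 104*x − 120*a**2 + 80*a) + (−8*a − 8)*(−169*x**2 + 286*x*a − 104*x − 120*a**2 + 80*a); both groups contain (−169*x**2 + 286*x*a − 104*x − 120*a**2 + 80*a), so (9*x − 8*a − 8) is a factor with cofactor −169*x**2 + 286*x*a − 104*x − 120*a**2 + 80*a.
The cofactor groups again: −169*x**2 + 286*x*a − 104*x − 120*a**2 + 80*a = −13*x*(13*x − 12*a + 8) + 10*a*(13*x − 12*a + 8); both groups contain (13*x − 12*a + 8), giving −(13*x − 10*a)*(13*x − 12*a + 8).

−(13*x − 10*a)*(13*x − 12*a + 8)*(9*x − 8*a − 8)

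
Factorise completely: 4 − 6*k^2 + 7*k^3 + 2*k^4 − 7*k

By the rational root theorem, k = −4 is a root, giving the factor (k + 4) and quotient 2*k^3 − k^2 − 2*k + 1.
Then k = 1/2 is a root, giving the factor (2*k − 1) and quotient k^2 − 1.
The remaining quadratic factors as (k + 1)(k − 1).

(2*k − 1)*(k + 1)*(k + 4)*(k − 1)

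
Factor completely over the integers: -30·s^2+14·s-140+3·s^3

Group as (3·s^3+14·s) + (-30·s^2-140) = s·(3·s^2+14) - 10·(3·s^2+14).
Both groups share the factor (3·s^2+14).

(s-10)·(3·s^2+14)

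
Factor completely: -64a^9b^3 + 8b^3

-8b^3(2a^3 - 1)(4a^6 + 2a^3 + 1)

Every term has a factor of 8b^3; factoring it out leaves -8a^9 + 1.
Recognize a difference of cubes with the parts 1 and 2a^3.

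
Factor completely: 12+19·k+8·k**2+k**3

By the rational root theorem, k = -1 is a root, giving the factor (k+1) and quotient k**2+7·k+12.
The remaining quadratic factors as (k+3)(k+4).

(k+1)·(k+3)·(k+4)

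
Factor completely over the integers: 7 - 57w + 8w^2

(8w - 1)(w - 7)

Need a pair with product 8·7 = 56 and sum -57: that's -56 and -1.
Split the middle term: 8w^2 - 56w - w + 7 = 8w(w - 7) - (w - 7).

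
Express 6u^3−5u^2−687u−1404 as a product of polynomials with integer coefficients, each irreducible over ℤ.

(6u+13)(u+9)(u−12)

By the rational root theorem, u = −13/6 is a root, giving the factor (6u+13) and quotient u^2−3u−108.
The remaining quadratic factors as (u+9)(u−12).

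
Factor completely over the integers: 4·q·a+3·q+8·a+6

Group as (4·q·a+3·q) + (8·a+6) = q·(4·a+3) + 2·(4·a+3).
Both groups share the factor (4·a+3).

(4·a+3)·(q+2)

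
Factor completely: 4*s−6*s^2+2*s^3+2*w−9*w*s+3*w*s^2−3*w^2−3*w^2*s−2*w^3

Group: 2*w*(−w^2−w*s−2*w+2*s^2−4*s) + (s−1)*(−w^2−w*s−2*w+2*s^2−4*s); both groups contain (−w^2−w*s−2*w+2*s^2−4*s), so (2*w+s−1) is a factor with cofactor −w^2−w*s−2*w+2*s^2−4*s.
The cofactor groups again: −w^2−w*s−2*w+2*s^2−4*s = −w*(w−s+2) − 2*s*(w−s+2); both groups contain (w−s+2), giving −(w+2*s)*(w−s+2).

−(w−s+2)*(w+2*s)*(2*w+s−1)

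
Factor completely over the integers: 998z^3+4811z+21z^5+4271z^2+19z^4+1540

(3z+7)(7z+4)(z+1)(z^2-3z+55)

Among the possible rational roots, z = -1 is a root, so (z+1) divides it; the quotient is 21z^4-2z^3+1000z^2+3271z+1540.
Then z = -4/7 is a root, so (7z+4) divides it; the quotient is 3z^3-2z^2+144z+385.
Then z = -7/3 is a root, so (3z+7) is a factor; dividing leaves z^2-3z+55.
The quadratic z^2-3z+55 has discriminant -211 < 0 and is irreducible over ℤ.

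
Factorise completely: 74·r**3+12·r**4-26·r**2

2·r**2·(2·r+13)·(3·r-1)

Pull out the common factor 2·r**2, then factor the remaining trinomial.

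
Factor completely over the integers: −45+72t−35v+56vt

Group as (56vt−35v) + (72t−45) = 7v(8t−5) + 9(8t−5).
Both groups share the factor (8t−5).

(7v+9)(8t−5)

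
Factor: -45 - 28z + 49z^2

Need a pair with product 49·(-45) = -2205 and sum -28: that's 35 and -63.
Split the middle term: 49z^2 + 35z - 63z - 45 = 7z(7z + 5) - 9(7z + 5).

(7z + 5)(7z - 9)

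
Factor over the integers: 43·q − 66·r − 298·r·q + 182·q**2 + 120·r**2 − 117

Group: 10·r·(12·r − 13·q + 9) + (−14·q − 13)·(12·r − 13·q + 9); both groups contain (12·r − 13·q + 9).

(12·r − 13·q + 9)·(10·r − 14·q − 13)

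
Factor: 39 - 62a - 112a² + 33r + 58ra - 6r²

Group: -2r(3r - 8a + 3) + (14a + 13)(3r - 8a + 3); both groups contain (3r - 8a + 3).

-(2r - 14a - 13)(3r - 8a + 3)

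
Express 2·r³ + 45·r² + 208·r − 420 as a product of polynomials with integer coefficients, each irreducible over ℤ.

Testing divisors of the constant over divisors of the leading coefficient, r = −10 is a root, so (r + 10) divides it; the quotient is 2·r² + 25·r − 42.
The remaining quadratic factors as (r + 14)(2·r − 3).

(2·r − 3)·(r + 10)·(r + 14)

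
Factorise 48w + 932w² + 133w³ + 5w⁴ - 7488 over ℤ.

Among the possible rational roots, w = 12/5 is a root, so (5w - 12) divides it; the quotient is w³ + 29w² + 256w + 624.
Continuing, w = -12 is a root, so (w + 12) divides it; the quotient is w² + 17w + 52.
The remaining quadratic factors as (w + 4)(w + 13).

(5w - 12)(w + 12)(w + 13)(w + 4)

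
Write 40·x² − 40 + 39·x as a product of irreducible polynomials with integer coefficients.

Need a pair with product 40·(−40) = −1600 and sum 39: that's −25 and 64.
Split the middle term: 40·x² − 25·x + 64·x − 40 = 5·x·(8·x − 5) + 8·(8·x − 5).

(5·x + 8)·(8·x − 5)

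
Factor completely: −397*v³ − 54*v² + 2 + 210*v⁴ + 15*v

Trying the rational-root candidates, v = −1/6 is a root, so (6*v + 1) is a factor; dividing leaves 35*v³ − 72*v² + 3*v + 2.
Then v = 1/5 is a root, so (5*v − 1) divides it; the quotient is 7*v² − 13*v − 2.
The remaining quadratic factors as (v − 2)(7*v + 1).

(5*v − 1)*(6*v + 1)*(7*v + 1)*(v − 2)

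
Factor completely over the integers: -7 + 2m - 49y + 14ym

Group as (14ym - 49y) + (2m - 7) = 7y(2m - 7) + (2m - 7).
Both groups share the factor (2m - 7).

(2m - 7)(7y + 1)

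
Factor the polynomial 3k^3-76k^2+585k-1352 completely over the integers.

(3k-13)(k-13)(k-8)

Trying the rational-root candidates, k = 13 is a root, so (k-13) divides it; the quotient is 3k^2-37k+104.
The remaining quadratic factors as (3k-13)(k-8).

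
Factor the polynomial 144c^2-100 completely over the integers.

Every term has a factor of 4. Then 36c^2-25 = (6c)² − (5)².

4(6c+5)(6c-5)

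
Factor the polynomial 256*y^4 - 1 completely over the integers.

Difference of squares twice: with A = 4*y and B = 1, A⁴ − B⁴ = (A² − B²)(A² + B²), and A² − B² factors again.

(4*y + 1)*(4*y - 1)*(16*y^2 + 1)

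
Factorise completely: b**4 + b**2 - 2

(b + 1)(b - 1)(b**2 + 2)

Substitute u = b**2 to get a quadratic in u, then factor.
b**2 + 2 is irreducible over ℤ (always positive, so no real roots).
b**2 - 1 is a difference of squares.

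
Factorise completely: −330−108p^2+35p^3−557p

By the rational root theorem, p = −11/5 is a root, giving the factor (5p+11) and quotient 7p^2−37p−30.
The remaining quadratic factors as (p−6)(7p+5).

(5p+11)(7p+5)(p−6)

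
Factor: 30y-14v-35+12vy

Group as (12vy-14v) + (30y-35) = 2v(6y-7) + 5(6y-7).
Both groups share the factor (6y-7).

(2v+5)(6y-7)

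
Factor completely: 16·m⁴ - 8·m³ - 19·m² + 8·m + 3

(4·m + 1)·(4·m - 3)·(m + 1)·(m - 1)

By the rational root theorem, m = -1/4 is a root, so (4·m + 1) is a factor; dividing leaves 4·m³ - 3·m² - 4·m + 3.
Then m = 3/4 is a root, so (4·m - 3) is a factor; dividing leaves m² - 1.
The remaining quadratic factors as (m + 1)(m - 1).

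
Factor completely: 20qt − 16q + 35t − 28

Group as (20qt − 16q) + (35t − 28) = 4q(5t − 4) + 7(5t − 4).
Both groups share the factor (5t − 4).

(4q + 7)(5t − 4)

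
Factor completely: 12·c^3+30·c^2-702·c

6·c·(2·c-13)·(c+9)

Pull out the common factor 6·c, then factor the remaining trinomial.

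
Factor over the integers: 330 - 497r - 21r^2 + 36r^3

(3r - 11)(3r - 2)(4r + 15)

Among the possible rational roots, r = 11/3 is a root, giving the factor (3r - 11) and quotient 12r^2 + 37r - 30.
The remaining quadratic factors as (4r + 15)(3r - 2).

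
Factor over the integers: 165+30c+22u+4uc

(2c+11)(2u+15)

Group as (4uc+22u) + (30c+165) = 2u(2c+11) + 15(2c+11).
Both groups share the factor (2c+11).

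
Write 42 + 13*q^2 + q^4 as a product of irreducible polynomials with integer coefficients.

(q^2 + 6)*(q^2 + 7)

Substitute u = q^2 to get a quadratic in u, then factor.
q^2 + 6 is irreducible over ℤ (always positive, so no real roots).
q^2 + 7 is irreducible over ℤ (always positive, so no real roots).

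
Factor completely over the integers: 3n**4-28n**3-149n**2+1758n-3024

Among the possible rational roots, n = 6 is a root, so (n-6) divides it; the quotient is 3n**3-10n**2-209n+504.
Then n = 7/3 is a root, so (3n-7) divides it; the quotient is n**2-n-72.
The remaining quadratic factors as (n+8)(n-9).

(3n-7)(n+8)(n-6)(n-9)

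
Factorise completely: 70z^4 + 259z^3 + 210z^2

Pull out the common factor 7z^2, then factor the remaining trinomial.

7z^2(2z + 5)(5z + 6)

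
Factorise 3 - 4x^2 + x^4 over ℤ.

Substitute u = x^2 to get a quadratic in u, then factor.
x^2 - 3 is irreducible over ℤ (3 is not a perfect square).
x^2 - 1 is a difference of squares.

(x + 1)(x - 1)(x^2 - 3)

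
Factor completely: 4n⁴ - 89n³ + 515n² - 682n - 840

(4n + 3)(n - 14)(n - 4)(n - 5)

Trying the rational-root candidates, n = 4 is a root, giving the factor (n - 4) and quotient 4n³ - 73n² + 223n + 210.
Then n = 14 is a root, giving the factor (n - 14) and quotient 4n² - 17n - 15.
The remaining quadratic factors as (n - 5)(4n + 3).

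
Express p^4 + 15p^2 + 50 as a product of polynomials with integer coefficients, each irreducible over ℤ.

(p^2 + 10)(p^2 + 5)

Substitute u = p^2 to get a quadratic in u, then factor.
p^2 + 10 is irreducible over ℤ (always positive, so no real roots).
p^2 + 5 is irreducible over ℤ (always positive, so no real roots).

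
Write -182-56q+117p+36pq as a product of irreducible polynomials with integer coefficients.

Group as (36pq+117p) + (-56q-182) = 9p(4q+13) - 14(4q+13).
Both groups share the factor (4q+13).

(4q+13)(9p-14)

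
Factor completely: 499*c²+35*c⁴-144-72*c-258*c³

Among the possible rational roots, c = 4 is a root, giving the factor (c-4) and quotient 35*c³-118*c²+27*c+36.
Continuing, c = 3 is a root, so (c-3) is a factor; dividing leaves 35*c²-13*c-12.
The remaining quadratic factors as (5*c-4)(7*c+3).

(5*c-4)*(7*c+3)*(c-3)*(c-4)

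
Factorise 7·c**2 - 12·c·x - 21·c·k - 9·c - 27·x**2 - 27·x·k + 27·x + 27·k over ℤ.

(7·c + 9·x - 9)·(c - 3·x - 3·k)

Group: 7·c·(c - 3·x - 3·k) + (9·x - 9)·(c - 3·x - 3·k); both groups contain (c - 3·x - 3·k).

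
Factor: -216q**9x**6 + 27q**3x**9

-27q**3x**6(2q**2 - x)(4q**4 + 2q**2x + x**2)

Pull out the common factor 27q**3x**6, leaving -8q**6 + x**3.
Recognize a difference of cubes with the parts x and 2q**2.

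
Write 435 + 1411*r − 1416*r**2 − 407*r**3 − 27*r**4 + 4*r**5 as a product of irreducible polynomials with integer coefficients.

(4*r + 1)*(r − 1)*(r − 15)*(r**2 + 9*r + 29)

By the rational root theorem, r = 15 is a root, giving the factor (r − 15) and quotient 4*r**4 + 33*r**3 + 88*r**2 − 96*r − 29.
Next, r = −1/4 is a root, so (4*r + 1) is a factor; dividing leaves r**3 + 8*r**2 + 20*r − 29.
Next, r = 1 is a root, giving the factor (r − 1) and quotient r**2 + 9*r + 29.
The quadratic r**2 + 9*r + 29 has discriminant −35 < 0 and is irreducible over ℤ.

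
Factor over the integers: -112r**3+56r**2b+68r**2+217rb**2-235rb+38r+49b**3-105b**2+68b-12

Group: 7r(-16r**2+24rb-4r+7b**2-9b+2) + (7b-6)(-16r**2+24rb-4r+7b**2-9b+2); both groups contain (-16r**2+24rb-4r+7b**2-9b+2), so (7r+7b-6) is a factor with cofactor -16r**2+24rb-4r+7b**2-9b+2.
The cofactor groups again: -16r**2+24rb-4r+7b**2-9b+2 = -4r(4r+b-1) + (7b-2)(4r+b-1); both groups contain (4r+b-1), giving -(4r-7b+2)(4r+b-1).

-(4r-7b+2)(7r+7b-6)(4r+b-1)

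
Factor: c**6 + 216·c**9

Factor out c**6 first: what remains is 216·c**3 + 1.
Recognize a sum of cubes with the parts 6·c and 1.

c**6·(6·c + 1)·(36·c**2 - 6·c + 1)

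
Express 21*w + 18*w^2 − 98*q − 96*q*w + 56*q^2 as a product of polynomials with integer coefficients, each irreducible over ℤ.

(14*q − 3*w)*(4*q − 6*w − 7)

Group: 14*q*(4*q − 6*w − 7) − 3*w*(4*q − 6*w − 7); both groups contain (4*q − 6*w − 7).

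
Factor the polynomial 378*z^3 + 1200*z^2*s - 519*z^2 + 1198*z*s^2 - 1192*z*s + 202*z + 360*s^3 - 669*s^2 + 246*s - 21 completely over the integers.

Group: 7*z*(54*z^2 + 102*z*s - 51*z + 40*s^2 - 61*s + 7) + (9*s - 3)*(54*z^2 + 102*z*s - 51*z + 40*s^2 - 61*s + 7); both groups contain (54*z^2 + 102*z*s - 51*z + 40*s^2 - 61*s + 7), so (7*z + 9*s - 3) is a factor with cofactor 54*z^2 + 102*z*s - 51*z + 40*s^2 - 61*s + 7.
The cofactor groups again: 54*z^2 + 102*z*s - 51*z + 40*s^2 - 61*s + 7 = 6*z*(9*z + 5*s - 7) + (8*s - 1)*(9*z + 5*s - 7); both groups contain (9*z + 5*s - 7), giving (6*z + 8*s - 1)*(9*z + 5*s - 7).

(9*z + 5*s - 7)*(6*z + 8*s - 1)*(7*z + 9*s - 3)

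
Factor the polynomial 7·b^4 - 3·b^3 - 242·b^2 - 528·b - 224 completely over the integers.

By the rational root theorem, b = -2 is a root, so (b + 2) divides it; the quotient is 7·b^3 - 17·b^2 - 208·b - 112.
Continuing, b = 7 is a root, giving the factor (b - 7) and quotient 7·b^2 + 32·b + 16.
The remaining quadratic factors as (b + 4)(7·b + 4).

(7·b + 4)·(b + 2)·(b + 4)·(b - 7)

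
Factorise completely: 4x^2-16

4(x+2)(x-2)

Factor out 4, leaving x^2-4, which is a difference of two squares.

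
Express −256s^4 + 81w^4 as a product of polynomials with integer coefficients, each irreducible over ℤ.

(3w − 4s)(3w + 4s)(9w^2 + 16s^2)

Write as (9w^2)² − (16s^2)², then factor 9w^2 − 16s^2 once more.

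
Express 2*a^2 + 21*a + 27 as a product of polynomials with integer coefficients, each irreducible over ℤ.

(2*a + 3)*(a + 9)

Need a pair with product 2·27 = 54 and sum 21: that's 3 and 18.
Split the middle term: 2*a^2 + 3*a + 18*a + 27 = a*(2*a + 3) + 9*(2*a + 3).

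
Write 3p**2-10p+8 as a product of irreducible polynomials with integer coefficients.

Need a pair with product 3·8 = 24 and sum -10: that's -6 and -4.
Split the middle term: 3p**2-6p - 4p+8 = 3p(p-2) - 4(p-2).

(3p-4)(p-2)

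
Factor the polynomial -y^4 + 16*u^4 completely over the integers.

(2*u)⁴ − (y)⁴ = ((2*u)² − (y)²)((2*u)² + (y)²); the first factor splits again, the second (4*u^2 + y^2) is irreducible.

(2*u + y)*(2*u - y)*(4*u^2 + y^2)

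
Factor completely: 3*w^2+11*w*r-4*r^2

Group: 3*w*(w+4*r) - r*(w+4*r); both groups contain (w+4*r).

(3*w-r)*(w+4*r)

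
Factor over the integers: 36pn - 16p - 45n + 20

Group as (36pn - 16p) + (-45n + 20) = 4p(9n - 4) - 5(9n - 4).
Both groups share the factor (9n - 4).

(4p - 5)(9n - 4)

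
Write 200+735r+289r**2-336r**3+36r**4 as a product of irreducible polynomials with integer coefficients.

By the rational root theorem, r = 8 is a root, so (r-8) is a factor; dividing leaves 36r**3-48r**2-95r-25.
Continuing, r = -5/6 is a root, so (6r+5) divides it; the quotient is 6r**2-13r-5.
The remaining quadratic factors as (3r+1)(2r-5).

(2r-5)(3r+1)(6r+5)(r-8)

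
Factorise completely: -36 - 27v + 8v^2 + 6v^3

Group as (6v^3 - 27v) + (8v^2 - 36) = 3v(2v^2 - 9) + 4(2v^2 - 9).
Both groups share the factor (2v^2 - 9).

(3v + 4)(2v^2 - 9)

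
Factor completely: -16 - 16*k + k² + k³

By the rational root theorem, k = 4 is a root, giving the factor (k - 4) and quotient k² + 5*k + 4.
The remaining quadratic factors as (k + 1)(k + 4).

(k + 1)*(k + 4)*(k - 4)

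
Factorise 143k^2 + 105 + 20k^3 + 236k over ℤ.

(4k + 3)(5k + 7)(k + 5)

Trying the rational-root candidates, k = -5 is a root, so (k + 5) is a factor; dividing leaves 20k^2 + 43k + 21.
The remaining quadratic factors as (5k + 7)(4k + 3).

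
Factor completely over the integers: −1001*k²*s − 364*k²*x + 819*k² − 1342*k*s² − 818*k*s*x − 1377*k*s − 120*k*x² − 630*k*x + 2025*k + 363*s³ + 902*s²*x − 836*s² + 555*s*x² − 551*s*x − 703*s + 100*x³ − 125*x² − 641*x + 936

Group: 7*k*(−143*k*s − 52*k*x + 117*k + 33*s² + 67*s*x − 115*s + 20*x² − 77*x + 72) + (11*s + 5*x + 13)*(−143*k*s − 52*k*x + 117*k + 33*s² + 67*s*x − 115*s + 20*x² − 77*x + 72); both groups contain (−143*k*s − 52*k*x + 117*k + 33*s² + 67*s*x − 115*s + 20*x² − 77*x + 72), so (7*k + 11*s + 5*x + 13) is a factor with cofactor −143*k*s − 52*k*x + 117*k + 33*s² + 67*s*x − 115*s + 20*x² − 77*x + 72.
The cofactor groups again: −143*k*s − 52*k*x + 117*k + 33*s² + 67*s*x − 115*s + 20*x² − 77*x + 72 = −13*k*(11*s + 4*x − 9) + (3*s + 5*x − 8)*(11*s + 4*x − 9); both groups contain (11*s + 4*x − 9), giving −(13*k − 3*s − 5*x + 8)*(11*s + 4*x − 9).

−(11*s + 4*x − 9)*(13*k − 3*s − 5*x + 8)*(7*k + 11*s + 5*x + 13)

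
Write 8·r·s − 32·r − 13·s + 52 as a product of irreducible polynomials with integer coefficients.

(8·r − 13)·(s − 4)

Group as (8·r·s − 32·r) + (−13·s + 52) = 8·r·(s − 4) − 13·(s − 4).
Both groups share the factor (s − 4).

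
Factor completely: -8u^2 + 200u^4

Pull out the common factor 8u^2; 25u^2 - 1 is a difference of squares.

8u^2(5u + 1)(5u - 1)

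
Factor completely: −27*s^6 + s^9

s^6*(s − 3)*(s^2 + 3*s + 9)

Every term has a factor of s^6; factoring it out leaves s^3 − 27.
Recognize a difference of cubes with the parts s and 3.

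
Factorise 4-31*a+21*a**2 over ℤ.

(3*a-4)*(7*a-1)

Need a pair with product 21·4 = 84 and sum -31: that's -3 and -28.
Split the middle term: 21*a**2-3*a - 28*a+4 = 3*a*(7*a-1) - 4*(7*a-1).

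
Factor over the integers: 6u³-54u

6u(u+3)(u-3)

Every term has a factor of 6u. Then u²-9 = (u)² − (3)².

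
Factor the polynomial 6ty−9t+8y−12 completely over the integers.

Group as (6ty−9t) + (8y−12) = 3t(2y−3) + 4(2y−3).
Both groups share the factor (2y−3).

(2y−3)(3t+4)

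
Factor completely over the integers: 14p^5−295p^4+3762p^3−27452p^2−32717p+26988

Trying the rational-root candidates, p = 4/7 is a root, so (7p−4) is a factor; dividing leaves 2p^4−41p^3+514p^2−3628p−6747.
Next, p = 13 is a root, so (p−13) is a factor; dividing leaves 2p^3−15p^2+319p+519.
Then p = −3/2 is a root, giving the factor (2p+3) and quotient p^2−9p+173.
The quadratic p^2−9p+173 has discriminant −611 < 0 and is irreducible over ℤ.

(2p+3)(7p−4)(p−13)(p^2−9p+173)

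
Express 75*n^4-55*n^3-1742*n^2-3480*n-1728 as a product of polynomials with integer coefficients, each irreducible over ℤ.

(3*n+8)*(5*n+4)*(5*n+9)*(n-6)

Testing divisors of the constant over divisors of the leading coefficient, n = 6 is a root, so (n-6) divides it; the quotient is 75*n^3+395*n^2+628*n+288.
Next, n = -4/5 is a root, so (5*n+4) divides it; the quotient is 15*n^2+67*n+72.
The remaining quadratic factors as (3*n+8)(5*n+9).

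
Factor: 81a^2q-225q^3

Factor out 9q, leaving 9a^2-25q^2, which is a difference of two squares.

9q(3a+5q)(3a-5q)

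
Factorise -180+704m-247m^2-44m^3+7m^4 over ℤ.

Testing divisors of the constant over divisors of the leading coefficient, m = 9 is a root, so (m-9) is a factor; dividing leaves 7m^3+19m^2-76m+20.
Then m = 2/7 is a root, so (7m-2) divides it; the quotient is m^2+3m-10.
The remaining quadratic factors as (m-2)(m+5).

(7m-2)(m+5)(m-2)(m-9)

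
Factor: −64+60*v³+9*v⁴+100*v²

(3*v+4)*(3*v−2)*(v+2)*(v+4)

Testing divisors of the constant over divisors of the leading coefficient, v = −4 is a root, giving the factor (v+4) and quotient 9*v³+24*v²+4*v−16.
Next, v = −2 is a root, giving the factor (v+2) and quotient 9*v²+6*v−8.
The remaining quadratic factors as (3*v−2)(3*v+4).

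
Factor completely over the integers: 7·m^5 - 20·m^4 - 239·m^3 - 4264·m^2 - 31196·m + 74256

(7·m - 13)·(m + 7)·(m - 12)·(m^2 + 4·m + 68)

Testing divisors of the constant over divisors of the leading coefficient, m = -7 is a root, giving the factor (m + 7) and quotient 7·m^4 - 69·m^3 + 244·m^2 - 5972·m + 10608.
Next, m = 13/7 is a root, giving the factor (7·m - 13) and quotient m^3 - 8·m^2 + 20·m - 816.
Continuing, m = 12 is a root, so (m - 12) is a factor; dividing leaves m^2 + 4·m + 68.
The quadratic m^2 + 4·m + 68 has discriminant -256 < 0 and is irreducible over ℤ.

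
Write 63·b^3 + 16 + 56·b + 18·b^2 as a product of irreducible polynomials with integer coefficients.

(7·b + 2)·(9·b^2 + 8)

Group as (63·b^3 + 56·b) + (18·b^2 + 16) = 7·b·(9·b^2 + 8) + 2·(9·b^2 + 8).
Both groups share the factor (9·b^2 + 8).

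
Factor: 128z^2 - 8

Pull out the common factor 8; 16z^2 - 1 is a difference of squares.

8(4z + 1)(4z - 1)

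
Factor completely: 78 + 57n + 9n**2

3(3n + 13)(n + 2)

Pull out the common factor 3, then factor the remaining trinomial.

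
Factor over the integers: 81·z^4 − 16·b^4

(3·z)⁴ − (2·b)⁴ = ((3·z)² − (2·b)²)((3·z)² + (2·b)²); the first factor splits again, the second (9·z^2 + 4·b^2) is irreducible.

(3·z − 2·b)·(3·z + 2·b)·(9·z^2 + 4·b^2)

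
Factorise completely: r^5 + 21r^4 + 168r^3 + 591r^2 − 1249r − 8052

By the rational root theorem, r = 3 is a root, giving the factor (r − 3) and quotient r^4 + 24r^3 + 240r^2 + 1311r + 2684.
Continuing, r = −4 is a root, giving the factor (r + 4) and quotient r^3 + 20r^2 + 160r + 671.
Continuing, r = −11 is a root, giving the factor (r + 11) and quotient r^2 + 9r + 61.
The quadratic r^2 + 9r + 61 has discriminant −163 < 0 and is irreducible over ℤ.

(r + 11)(r + 4)(r − 3)(r^2 + 9r + 61)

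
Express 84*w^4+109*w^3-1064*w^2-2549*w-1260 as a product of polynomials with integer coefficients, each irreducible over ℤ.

(3*w+7)*(4*w+9)*(7*w+5)*(w-4)

By the rational root theorem, w = -9/4 is a root, giving the factor (4*w+9) and quotient 21*w^3-20*w^2-221*w-140.
Next, w = 4 is a root, giving the factor (w-4) and quotient 21*w^2+64*w+35.
The remaining quadratic factors as (7*w+5)(3*w+7).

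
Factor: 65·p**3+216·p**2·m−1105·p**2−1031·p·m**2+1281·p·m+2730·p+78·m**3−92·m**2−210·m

(5·p−13·m−15)·(13·p−m)·(p+6·m−14)

Group: 13·p·(5·p**2+17·p·m−85·p−78·m**2+92·m+210) − m·(5·p**2+17·p·m−85·p−78·m**2+92·m+210); both groups contain (5·p**2+17·p·m−85·p−78·m**2+92·m+210), so (13·p−m) is a factor with cofactor 5·p**2+17·p·m−85·p−78·m**2+92·m+210.
The cofactor groups again: 5·p**2+17·p·m−85·p−78·m**2+92·m+210 = 5·p·(p+6·m−14) + (−13·m−15)·(p+6·m−14); both groups contain (p+6·m−14), giving (5·p−13·m−15)·(p+6·m−14).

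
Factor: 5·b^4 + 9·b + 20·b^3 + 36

Group as (5·b^4 + 9·b) + (20·b^3 + 36) = b·(5·b^3 + 9) + 4·(5·b^3 + 9).
Both groups share the factor (5·b^3 + 9).

(b + 4)·(5·b^3 + 9)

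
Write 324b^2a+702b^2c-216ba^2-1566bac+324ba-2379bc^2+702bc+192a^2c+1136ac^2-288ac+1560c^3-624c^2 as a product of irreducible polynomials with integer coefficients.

(6b-4a-15c+6)(6a+13c)(9b-8c)

Group: 9b(36ba+78bc-24a^2-142ac+36a-195c^2+78c) - 8c(36ba+78bc-24a^2-142ac+36a-195c^2+78c); both groups contain (36ba+78bc-24a^2-142ac+36a-195c^2+78c), so (9b-8c) is a factor with cofactor 36ba+78bc-24a^2-142ac+36a-195c^2+78c.
The cofactor groups again: 36ba+78bc-24a^2-142ac+36a-195c^2+78c = 6a(6b-4a-15c+6) + 13c(6b-4a-15c+6); both groups contain (6b-4a-15c+6), giving (6a+13c)(6b-4a-15c+6).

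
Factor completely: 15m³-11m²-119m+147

By the rational root theorem, m = 7/5 is a root, so (5m-7) divides it; the quotient is 3m²+2m-21.
The remaining quadratic factors as (m+3)(3m-7).

(3m-7)(5m-7)(m+3)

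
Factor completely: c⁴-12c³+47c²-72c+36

Among the possible rational roots, c = 2 is a root, so (c-2) is a factor; dividing leaves c³-10c²+27c-18.
Next, c = 1 is a root, giving the factor (c-1) and quotient c²-9c+18.
The remaining quadratic factors as (c-3)(c-6).

(c-1)(c-2)(c-3)(c-6)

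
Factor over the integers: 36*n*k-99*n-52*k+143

Group as (36*n*k-99*n) + (-52*k+143) = 9*n*(4*k-11) - 13*(4*k-11).
Both groups share the factor (4*k-11).

(4*k-11)*(9*n-13)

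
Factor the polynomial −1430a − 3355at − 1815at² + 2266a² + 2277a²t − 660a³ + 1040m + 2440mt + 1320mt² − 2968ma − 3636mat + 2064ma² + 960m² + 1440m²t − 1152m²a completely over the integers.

−(8m − 11a)(12m − 5a + 11t + 13)(12a − 15t − 10)

Group: 12m(−96ma + 120mt + 80m + 132a² − 165at − 110a) + (−5a + 11t + 13)(−96ma + 120mt + 80m + 132a² − 165at − 110a); both groups contain (−96ma + 120mt + 80m + 132a² − 165at − 110a), so (12m − 5a + 11t + 13) is a factor with cofactor −96ma + 120mt + 80m + 132a² − 165at − 110a.
The cofactor groups again: −96ma + 120mt + 80m + 132a² − 165at − 110a = −12a(8m − 11a) + (15t + 10)(8m − 11a); both groups contain (8m − 11a), giving −(12a − 15t − 10)(8m − 11a).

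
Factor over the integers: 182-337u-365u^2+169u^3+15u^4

(3u-7)(5u-2)(u+1)(u+13)

Trying the rational-root candidates, u = 7/3 is a root, so (3u-7) is a factor; dividing leaves 5u^3+68u^2+37u-26.
Next, u = -1 is a root, giving the factor (u+1) and quotient 5u^2+63u-26.
The remaining quadratic factors as (u+13)(5u-2).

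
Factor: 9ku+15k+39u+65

(3k+13)(3u+5)

Group as (9ku+15k) + (39u+65) = 3k(3u+5) + 13(3u+5).
Both groups share the factor (3u+5).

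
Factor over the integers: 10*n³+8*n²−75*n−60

(5*n+4)*(2*n²−15)

Group as (10*n³−75*n) + (8*n²−60) = 5*n*(2*n²−15) + 4*(2*n²−15).
Both groups share the factor (2*n²−15).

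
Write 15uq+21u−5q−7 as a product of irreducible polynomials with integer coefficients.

Group as (15uq+21u) + (−5q−7) = 3u(5q+7) − (5q+7).
Both groups share the factor (5q+7).

(3u−1)(5q+7)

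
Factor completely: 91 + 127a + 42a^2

Need a pair with product 42·91 = 3822 and sum 127: that's 78 and 49.
Split the middle term: 42a^2 + 78a + 49a + 91 = 6a(7a + 13) + 7(7a + 13).

(6a + 7)(7a + 13)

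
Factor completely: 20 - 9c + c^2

(c - 4)(c - 5)

Two integers with product 20 and sum -9 are -4 and -5.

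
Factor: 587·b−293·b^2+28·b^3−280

(4·b−7)·(7·b−5)·(b−8)

Trying the rational-root candidates, b = 8 is a root, so (b−8) divides it; the quotient is 28·b^2−69·b+35.
The remaining quadratic factors as (7·b−5)(4·b−7).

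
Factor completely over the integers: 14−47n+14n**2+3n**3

Trying the rational-root candidates, n = −7 is a root, giving the factor (n+7) and quotient 3n**2−7n+2.
The remaining quadratic factors as (n−2)(3n−1).

(3n−1)(n+7)(n−2)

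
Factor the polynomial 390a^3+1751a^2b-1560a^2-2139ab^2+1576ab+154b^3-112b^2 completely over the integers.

Group: 2a(195a^2-197ab+14b^2) + (11b-8)(195a^2-197ab+14b^2); both groups contain (195a^2-197ab+14b^2), so (2a+11b-8) is a factor with cofactor 195a^2-197ab+14b^2.
The cofactor groups again: 195a^2-197ab+14b^2 = 15a(13a-b) - 14b(13a-b); both groups contain (13a-b), giving (15a-14b)(13a-b).

(13a-b)(15a-14b)(2a+11b-8)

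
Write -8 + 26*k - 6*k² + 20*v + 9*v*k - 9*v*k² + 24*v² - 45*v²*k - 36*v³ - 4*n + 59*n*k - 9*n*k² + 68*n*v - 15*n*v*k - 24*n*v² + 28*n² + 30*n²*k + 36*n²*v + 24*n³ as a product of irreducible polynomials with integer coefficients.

Group: 3*n*(8*n² + 4*n*v + 10*n*k + 4*n - 12*v² - 15*v*k + 16*v - 3*k² + 13*k - 4) + (3*v + 2)*(8*n² + 4*n*v + 10*n*k + 4*n - 12*v² - 15*v*k + 16*v - 3*k² + 13*k - 4); both groups contain (8*n² + 4*n*v + 10*n*k + 4*n - 12*v² - 15*v*k + 16*v - 3*k² + 13*k - 4), so (3*n + 3*v + 2) is a factor with cofactor 8*n² + 4*n*v + 10*n*k + 4*n - 12*v² - 15*v*k + 16*v - 3*k² + 13*k - 4.
The cofactor groups again: 8*n² + 4*n*v + 10*n*k + 4*n - 12*v² - 15*v*k + 16*v - 3*k² + 13*k - 4 = 4*n*(2*n + 3*v + 3*k - 1) + (-4*v - k + 4)*(2*n + 3*v + 3*k - 1); both groups contain (2*n + 3*v + 3*k - 1), giving (4*n - 4*v - k + 4)*(2*n + 3*v + 3*k - 1).

(4*n - 4*v - k + 4)*(2*n + 3*v + 3*k - 1)*(3*n + 3*v + 2)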